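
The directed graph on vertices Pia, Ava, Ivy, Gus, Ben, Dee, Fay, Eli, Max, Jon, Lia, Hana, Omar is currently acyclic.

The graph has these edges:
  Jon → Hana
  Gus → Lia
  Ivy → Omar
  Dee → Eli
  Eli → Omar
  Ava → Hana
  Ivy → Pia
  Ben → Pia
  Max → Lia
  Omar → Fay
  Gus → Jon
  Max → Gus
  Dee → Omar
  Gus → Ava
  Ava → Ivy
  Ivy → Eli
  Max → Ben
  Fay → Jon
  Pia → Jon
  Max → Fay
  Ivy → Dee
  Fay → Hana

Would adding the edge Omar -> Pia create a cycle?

No

Adding Omar→Pia creates a cycle iff Pia can already reach Omar.
Explore from Pia: no path reaches Omar. The graph stays acyclic.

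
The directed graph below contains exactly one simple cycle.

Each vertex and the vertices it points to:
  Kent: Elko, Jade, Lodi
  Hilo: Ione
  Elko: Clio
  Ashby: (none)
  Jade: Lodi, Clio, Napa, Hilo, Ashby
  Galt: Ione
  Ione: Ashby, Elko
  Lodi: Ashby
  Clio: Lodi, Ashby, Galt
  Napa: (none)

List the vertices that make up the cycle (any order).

Clio, Elko, Galt, Ione

DFS with gray/black marking from Elko:
Elko gray
  Clio gray
    Lodi gray
      Ashby gray
      Ashby black
    Lodi black
    Clio→Ashby: Ashby black — skip
    Galt gray
      Ione gray
        Ione→Ashby: Ashby black — skip
        Ione→Elko: Elko is gray → back edge
Back edge closes the cycle Elko → Clio → Galt → Ione → Elko; its vertices are {Clio, Elko, Galt, Ione}.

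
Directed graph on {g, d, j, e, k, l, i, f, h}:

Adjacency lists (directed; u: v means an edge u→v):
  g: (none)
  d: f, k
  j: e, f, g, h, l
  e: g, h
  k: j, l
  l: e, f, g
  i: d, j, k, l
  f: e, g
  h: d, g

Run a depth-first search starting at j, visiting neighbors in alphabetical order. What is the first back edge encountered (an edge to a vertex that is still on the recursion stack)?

f→e

DFS from j (visiting neighbors in alphabetical order); mark gray on enter, black on exit:
j gray
  e gray
    g gray
    g black
    h gray
      d gray
        f gray
          f→e: e is gray → back edge
First back edge: f → e.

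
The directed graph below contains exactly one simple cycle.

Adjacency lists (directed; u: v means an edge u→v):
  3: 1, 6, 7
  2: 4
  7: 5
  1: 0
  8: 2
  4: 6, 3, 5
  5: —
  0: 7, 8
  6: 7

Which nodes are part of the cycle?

DFS with gray/black marking from 2:
2 gray
  4 gray
    6 gray
      7 gray
        5 gray
        5 black
      7 black
    6 black
    3 gray
      1 gray
        0 gray
          0→7: 7 black — skip
          8 gray
            8→2: 2 is gray → back edge
Back edge closes the cycle 2 → 4 → 3 → 1 → 0 → 8 → 2; its vertices are {0, 1, 2, 3, 4, 8}.

0, 1, 2, 3, 4, 8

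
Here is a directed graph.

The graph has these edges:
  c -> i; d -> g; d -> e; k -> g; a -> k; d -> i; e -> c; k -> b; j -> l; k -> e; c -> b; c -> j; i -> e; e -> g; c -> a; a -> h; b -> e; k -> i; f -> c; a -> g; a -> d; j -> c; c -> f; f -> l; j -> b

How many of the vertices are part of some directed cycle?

A vertex is on a directed cycle iff it belongs to a strongly connected component of size ≥ 2 (or has a self-loop).
The vertices on cycles are {a, b, c, d, e, f, i, j, k} — 9 in total.

9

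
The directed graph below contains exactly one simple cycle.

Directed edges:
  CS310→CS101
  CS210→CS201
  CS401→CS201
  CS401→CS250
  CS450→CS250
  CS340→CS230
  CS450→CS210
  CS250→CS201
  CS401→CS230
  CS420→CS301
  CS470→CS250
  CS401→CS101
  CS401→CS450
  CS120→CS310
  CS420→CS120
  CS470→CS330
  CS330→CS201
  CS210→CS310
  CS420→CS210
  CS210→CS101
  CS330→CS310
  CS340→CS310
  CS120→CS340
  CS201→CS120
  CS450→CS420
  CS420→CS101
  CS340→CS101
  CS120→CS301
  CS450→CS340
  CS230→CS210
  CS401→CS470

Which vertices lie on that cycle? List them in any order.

CS120, CS201, CS210, CS230, CS340

DFS with gray/black marking from CS120:
CS120 gray
  CS301 gray
  CS301 black
  CS310 gray
    CS101 gray
    CS101 black
  CS310 black
  CS340 gray
    CS230 gray
      CS210 gray
        CS201 gray
          CS201→CS120: CS120 is gray → back edge
Back edge closes the cycle CS120 → CS340 → CS230 → CS210 → CS201 → CS120; its vertices are {CS120, CS201, CS210, CS230, CS340}.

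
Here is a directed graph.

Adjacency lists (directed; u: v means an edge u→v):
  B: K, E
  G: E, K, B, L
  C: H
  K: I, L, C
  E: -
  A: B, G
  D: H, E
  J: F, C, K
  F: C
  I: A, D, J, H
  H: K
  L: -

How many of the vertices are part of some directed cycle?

10

A vertex is on a directed cycle iff it belongs to a strongly connected component of size ≥ 2 (or has a self-loop).
The vertices on cycles are {A, B, C, D, F, G, H, I, J, K} — 10 in total.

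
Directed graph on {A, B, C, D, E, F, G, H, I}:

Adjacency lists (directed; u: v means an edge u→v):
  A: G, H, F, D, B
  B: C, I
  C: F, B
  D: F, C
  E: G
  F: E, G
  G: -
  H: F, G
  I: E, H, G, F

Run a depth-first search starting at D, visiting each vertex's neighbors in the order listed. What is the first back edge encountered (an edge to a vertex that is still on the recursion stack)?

B→C

DFS from D (visiting each vertex's neighbors in the order listed); mark gray on enter, black on exit:
D gray
  F gray
    E gray
      G gray
      G black
    E black
    F→G: G black — skip
  F black
  C gray
    C→F: F black — skip
    B gray
      B→C: C is gray → back edge
First back edge: B → C.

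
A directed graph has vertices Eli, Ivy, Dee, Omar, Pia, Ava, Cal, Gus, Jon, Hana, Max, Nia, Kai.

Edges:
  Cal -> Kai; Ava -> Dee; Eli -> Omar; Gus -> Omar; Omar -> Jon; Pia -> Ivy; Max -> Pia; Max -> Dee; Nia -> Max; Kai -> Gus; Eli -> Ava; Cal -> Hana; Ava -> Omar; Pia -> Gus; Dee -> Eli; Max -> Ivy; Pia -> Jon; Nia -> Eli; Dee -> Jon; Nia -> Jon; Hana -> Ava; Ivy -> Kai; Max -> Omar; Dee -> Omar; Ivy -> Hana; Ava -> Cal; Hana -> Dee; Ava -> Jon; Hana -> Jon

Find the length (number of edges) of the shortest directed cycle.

For each vertex v, BFS finds the shortest path from v back to v.
The shortest such closed walk is Eli → Ava → Dee → Eli, length 3.

3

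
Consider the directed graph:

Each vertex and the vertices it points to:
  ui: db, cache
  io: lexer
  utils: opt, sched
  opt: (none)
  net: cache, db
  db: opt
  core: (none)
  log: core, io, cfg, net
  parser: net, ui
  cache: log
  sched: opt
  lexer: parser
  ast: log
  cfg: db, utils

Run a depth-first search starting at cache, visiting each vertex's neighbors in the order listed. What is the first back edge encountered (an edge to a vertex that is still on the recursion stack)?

DFS from cache (visiting each vertex's neighbors in the order listed); mark gray on enter, black on exit:
cache gray
  log gray
    core gray
    core black
    io gray
      lexer gray
        parser gray
          net gray
            net→cache: cache is gray → back edge
First back edge: net → cache.

net→cache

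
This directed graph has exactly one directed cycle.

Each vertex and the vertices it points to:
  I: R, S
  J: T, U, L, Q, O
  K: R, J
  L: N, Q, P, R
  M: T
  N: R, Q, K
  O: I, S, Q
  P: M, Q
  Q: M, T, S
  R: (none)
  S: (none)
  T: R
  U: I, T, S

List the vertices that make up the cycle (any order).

DFS with gray/black marking from K:
K gray
  R gray
  R black
  J gray
    T gray
      T→R: R black — skip
    T black
    U gray
      I gray
        I→R: R black — skip
        S gray
        S black
      I black
      U→T: T black — skip
      U→S: S black — skip
    U black
    L gray
      N gray
        N→R: R black — skip
        Q gray
          M gray
            M→T: T black — skip
          M black
          Q→T: T black — skip
          Q→S: S black — skip
        Q black
        N→K: K is gray → back edge
Back edge closes the cycle K → J → L → N → K; its vertices are {J, K, L, N}.

J, K, L, N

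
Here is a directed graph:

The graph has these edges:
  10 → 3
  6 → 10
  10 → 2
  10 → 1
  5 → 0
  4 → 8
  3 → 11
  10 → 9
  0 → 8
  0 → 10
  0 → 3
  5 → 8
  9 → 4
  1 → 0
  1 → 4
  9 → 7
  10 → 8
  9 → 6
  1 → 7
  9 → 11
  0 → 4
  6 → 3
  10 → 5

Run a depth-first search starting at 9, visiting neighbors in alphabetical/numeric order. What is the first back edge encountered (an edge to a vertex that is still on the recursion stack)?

DFS from 9 (visiting neighbors in alphabetical/numeric order); mark gray on enter, black on exit:
9 gray
  4 gray
    8 gray
    8 black
  4 black
  6 gray
    3 gray
      11 gray
      11 black
    3 black
    10 gray
      1 gray
        0 gray
          0→3: 3 black — skip
          0→4: 4 black — skip
          0→8: 8 black — skip
          0→10: 10 is gray → back edge
First back edge: 0 → 10.

0->10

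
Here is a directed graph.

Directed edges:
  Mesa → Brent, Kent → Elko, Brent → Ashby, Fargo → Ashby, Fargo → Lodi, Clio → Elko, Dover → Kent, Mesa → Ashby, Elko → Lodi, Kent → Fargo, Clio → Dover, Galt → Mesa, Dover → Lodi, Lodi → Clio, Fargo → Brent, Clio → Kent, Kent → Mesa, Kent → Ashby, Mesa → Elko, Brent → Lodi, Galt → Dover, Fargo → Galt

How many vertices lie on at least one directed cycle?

A vertex is on a directed cycle iff it belongs to a strongly connected component of size ≥ 2 (or has a self-loop).
The vertices on cycles are {Clio, Elko, Galt, Kent, Lodi, Mesa, Brent, Dover, Fargo} — 9 in total.

9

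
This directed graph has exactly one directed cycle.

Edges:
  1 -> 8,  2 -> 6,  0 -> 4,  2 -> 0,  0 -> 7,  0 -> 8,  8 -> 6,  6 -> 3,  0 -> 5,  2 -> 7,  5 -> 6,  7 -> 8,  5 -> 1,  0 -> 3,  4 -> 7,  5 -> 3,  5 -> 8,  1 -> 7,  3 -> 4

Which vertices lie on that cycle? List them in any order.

DFS with gray/black marking from 4:
4 gray
  7 gray
    8 gray
      6 gray
        3 gray
          3→4: 4 is gray → back edge
Back edge closes the cycle 4 → 7 → 8 → 6 → 3 → 4; its vertices are {3, 4, 6, 7, 8}.

3, 4, 6, 7, 8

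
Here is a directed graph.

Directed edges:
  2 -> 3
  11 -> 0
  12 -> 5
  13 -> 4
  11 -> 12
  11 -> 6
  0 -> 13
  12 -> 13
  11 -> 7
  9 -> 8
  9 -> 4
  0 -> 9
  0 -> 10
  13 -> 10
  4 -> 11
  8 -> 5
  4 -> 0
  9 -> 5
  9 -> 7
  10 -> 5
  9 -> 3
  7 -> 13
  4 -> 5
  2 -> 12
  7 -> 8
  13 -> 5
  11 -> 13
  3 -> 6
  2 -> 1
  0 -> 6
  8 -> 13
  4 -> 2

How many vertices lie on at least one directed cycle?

A vertex is on a directed cycle iff it belongs to a strongly connected component of size ≥ 2 (or has a self-loop).
The vertices on cycles are {0, 2, 4, 7, 8, 9, 11, 12, 13} — 9 in total.

9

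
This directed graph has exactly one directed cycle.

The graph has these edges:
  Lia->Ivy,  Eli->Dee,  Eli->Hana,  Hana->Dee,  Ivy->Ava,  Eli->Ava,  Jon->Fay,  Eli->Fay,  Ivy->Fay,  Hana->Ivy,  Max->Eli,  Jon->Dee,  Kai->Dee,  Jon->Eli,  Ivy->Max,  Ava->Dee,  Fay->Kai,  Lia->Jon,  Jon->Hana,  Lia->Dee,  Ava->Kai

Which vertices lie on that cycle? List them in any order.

DFS with gray/black marking from Ivy:
Ivy gray
  Ava gray
    Dee gray
    Dee black
    Kai gray
      Kai→Dee: Dee black — skip
    Kai black
  Ava black
  Fay gray
    Fay→Kai: Kai black — skip
  Fay black
  Max gray
    Eli gray
      Eli→Ava: Ava black — skip
      Eli→Dee: Dee black — skip
      Hana gray
        Hana→Dee: Dee black — skip
        Hana→Ivy: Ivy is gray → back edge
Back edge closes the cycle Ivy → Max → Eli → Hana → Ivy; its vertices are {Eli, Ivy, Max, Hana}.

Eli, Ivy, Max, Hana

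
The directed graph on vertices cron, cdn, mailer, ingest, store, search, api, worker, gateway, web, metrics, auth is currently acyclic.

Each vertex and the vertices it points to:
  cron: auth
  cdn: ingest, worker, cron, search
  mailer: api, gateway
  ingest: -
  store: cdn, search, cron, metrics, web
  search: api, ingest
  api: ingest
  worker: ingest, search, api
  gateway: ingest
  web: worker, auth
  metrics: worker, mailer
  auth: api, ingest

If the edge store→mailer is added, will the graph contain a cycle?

Adding store→mailer creates a cycle iff mailer can already reach store.
Explore from mailer: no path reaches store. The graph stays acyclic.

No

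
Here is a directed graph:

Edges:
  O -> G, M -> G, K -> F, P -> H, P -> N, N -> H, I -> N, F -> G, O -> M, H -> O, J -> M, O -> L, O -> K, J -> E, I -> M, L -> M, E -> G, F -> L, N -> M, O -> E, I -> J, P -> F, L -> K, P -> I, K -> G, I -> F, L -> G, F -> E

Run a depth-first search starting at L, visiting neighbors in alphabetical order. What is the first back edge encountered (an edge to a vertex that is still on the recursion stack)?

F->L

DFS from L (visiting neighbors in alphabetical order); mark gray on enter, black on exit:
L gray
  G gray
  G black
  K gray
    F gray
      E gray
        E→G: G black — skip
      E black
      F→G: G black — skip
      F→L: L is gray → back edge
First back edge: F → L.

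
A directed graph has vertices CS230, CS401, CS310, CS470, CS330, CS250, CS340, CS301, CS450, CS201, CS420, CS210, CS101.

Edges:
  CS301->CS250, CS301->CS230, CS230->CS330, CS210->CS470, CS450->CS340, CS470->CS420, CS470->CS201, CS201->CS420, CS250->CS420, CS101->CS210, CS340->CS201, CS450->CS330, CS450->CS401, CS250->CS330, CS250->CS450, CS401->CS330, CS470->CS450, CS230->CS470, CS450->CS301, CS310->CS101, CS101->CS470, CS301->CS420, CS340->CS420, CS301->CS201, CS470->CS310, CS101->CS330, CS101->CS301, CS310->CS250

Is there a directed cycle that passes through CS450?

CS450 is on a cycle iff CS450 can reach itself via ≥1 edge.
CS450 → CS301 → CS250 → CS450 — yes.

Yes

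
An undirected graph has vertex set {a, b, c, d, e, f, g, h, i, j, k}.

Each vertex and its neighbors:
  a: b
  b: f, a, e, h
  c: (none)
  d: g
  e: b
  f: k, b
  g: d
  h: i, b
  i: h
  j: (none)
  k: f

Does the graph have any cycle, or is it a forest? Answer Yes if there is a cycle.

DFS, tracking each vertex's parent; an edge to a visited non-parent vertex closes a cycle.
Start from e:
visit e (parent –)
  visit b (parent e)
    visit f (parent b)
      visit k (parent f)
        k–f: parent, skip
      f–b: parent, skip
    visit a (parent b)
      a–b: parent, skip
    b–e: parent, skip
    visit h (parent b)
      visit i (parent h)
        i–h: parent, skip
      h–b: parent, skip
visit c (parent –)
visit d (parent –)
  visit g (parent d)
    g–d: parent, skip
visit j (parent –)
No non-parent visited neighbor found — the graph is a forest.

No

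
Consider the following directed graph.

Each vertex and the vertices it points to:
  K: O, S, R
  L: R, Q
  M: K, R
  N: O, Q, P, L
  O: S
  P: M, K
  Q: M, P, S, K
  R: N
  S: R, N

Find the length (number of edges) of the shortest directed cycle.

For each vertex v, BFS finds the shortest path from v back to v.
The shortest such closed walk is N → Q → S → N, length 3.

3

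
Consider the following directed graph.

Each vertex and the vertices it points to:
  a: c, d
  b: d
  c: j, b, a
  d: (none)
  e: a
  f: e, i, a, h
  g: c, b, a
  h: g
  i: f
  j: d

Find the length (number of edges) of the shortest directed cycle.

For each vertex v, BFS finds the shortest path from v back to v.
The shortest such closed walk is f → i → f, length 2.

2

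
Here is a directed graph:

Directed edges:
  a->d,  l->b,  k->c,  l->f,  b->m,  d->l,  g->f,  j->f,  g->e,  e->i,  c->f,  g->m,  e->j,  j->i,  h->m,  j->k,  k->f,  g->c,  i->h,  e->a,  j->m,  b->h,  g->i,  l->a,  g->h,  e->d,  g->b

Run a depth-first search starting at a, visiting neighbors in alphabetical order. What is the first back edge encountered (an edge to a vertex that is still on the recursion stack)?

DFS from a (visiting neighbors in alphabetical order); mark gray on enter, black on exit:
a gray
  d gray
    l gray
      l→a: a is gray → back edge
First back edge: l → a.

l->a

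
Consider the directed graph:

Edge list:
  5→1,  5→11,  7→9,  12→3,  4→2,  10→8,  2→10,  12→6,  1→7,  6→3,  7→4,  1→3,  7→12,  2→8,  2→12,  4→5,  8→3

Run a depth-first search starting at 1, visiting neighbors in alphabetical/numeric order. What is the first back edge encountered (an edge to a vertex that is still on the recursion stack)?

5→1

DFS from 1 (visiting neighbors in alphabetical/numeric order); mark gray on enter, black on exit:
1 gray
  3 gray
  3 black
  7 gray
    4 gray
      2 gray
        8 gray
          8→3: 3 black — skip
        8 black
        10 gray
          10→8: 8 black — skip
        10 black
        12 gray
          12→3: 3 black — skip
          6 gray
            6→3: 3 black — skip
          6 black
        12 black
      2 black
      5 gray
        5→1: 1 is gray → back edge
First back edge: 5 → 1.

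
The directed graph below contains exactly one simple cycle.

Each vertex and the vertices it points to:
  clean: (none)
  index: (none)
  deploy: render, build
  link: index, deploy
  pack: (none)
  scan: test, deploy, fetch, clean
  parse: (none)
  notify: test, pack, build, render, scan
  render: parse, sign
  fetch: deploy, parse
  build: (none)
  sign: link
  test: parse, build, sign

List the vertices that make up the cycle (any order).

link, sign, deploy, render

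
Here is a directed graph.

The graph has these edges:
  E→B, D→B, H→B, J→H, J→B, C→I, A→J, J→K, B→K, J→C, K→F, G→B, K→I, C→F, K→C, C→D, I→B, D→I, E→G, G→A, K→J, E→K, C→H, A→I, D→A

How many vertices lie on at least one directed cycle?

8

A vertex is on a directed cycle iff it belongs to a strongly connected component of size ≥ 2 (or has a self-loop).
The vertices on cycles are {A, B, C, D, H, I, J, K} — 8 in total.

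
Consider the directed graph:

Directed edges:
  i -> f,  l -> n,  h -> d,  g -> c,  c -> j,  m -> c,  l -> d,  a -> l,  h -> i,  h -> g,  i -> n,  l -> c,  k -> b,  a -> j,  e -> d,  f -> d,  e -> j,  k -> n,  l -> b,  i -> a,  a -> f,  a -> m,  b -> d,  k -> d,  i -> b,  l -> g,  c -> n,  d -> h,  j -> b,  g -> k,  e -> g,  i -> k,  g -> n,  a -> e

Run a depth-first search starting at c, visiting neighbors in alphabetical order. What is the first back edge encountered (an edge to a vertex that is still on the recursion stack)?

DFS from c (visiting neighbors in alphabetical order); mark gray on enter, black on exit:
c gray
  j gray
    b gray
      d gray
        h gray
          h→d: d is gray → back edge
First back edge: h → d.

h->d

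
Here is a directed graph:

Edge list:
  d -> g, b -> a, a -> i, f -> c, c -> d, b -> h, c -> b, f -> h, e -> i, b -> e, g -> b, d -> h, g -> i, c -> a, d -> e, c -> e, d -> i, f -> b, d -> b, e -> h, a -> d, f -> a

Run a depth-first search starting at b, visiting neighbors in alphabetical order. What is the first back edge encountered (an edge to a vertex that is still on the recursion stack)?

d->b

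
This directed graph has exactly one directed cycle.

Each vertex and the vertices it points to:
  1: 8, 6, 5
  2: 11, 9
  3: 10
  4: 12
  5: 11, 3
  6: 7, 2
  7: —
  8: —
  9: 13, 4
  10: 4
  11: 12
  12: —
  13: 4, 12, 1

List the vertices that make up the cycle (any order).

1, 2, 6, 9, 13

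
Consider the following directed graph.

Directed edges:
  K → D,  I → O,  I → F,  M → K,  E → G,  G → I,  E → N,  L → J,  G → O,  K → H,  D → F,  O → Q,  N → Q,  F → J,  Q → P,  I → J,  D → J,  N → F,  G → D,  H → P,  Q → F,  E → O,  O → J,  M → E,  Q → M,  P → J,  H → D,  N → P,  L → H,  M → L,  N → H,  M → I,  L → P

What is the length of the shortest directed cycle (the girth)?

For each vertex v, BFS finds the shortest path from v back to v.
The shortest such closed walk is M → E → N → Q → M, length 4.

4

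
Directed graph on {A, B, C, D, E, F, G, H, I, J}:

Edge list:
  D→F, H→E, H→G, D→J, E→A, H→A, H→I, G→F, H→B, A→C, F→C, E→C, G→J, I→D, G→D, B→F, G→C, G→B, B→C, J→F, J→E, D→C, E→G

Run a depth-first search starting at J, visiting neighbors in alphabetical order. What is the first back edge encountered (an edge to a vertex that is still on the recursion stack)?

DFS from J (visiting neighbors in alphabetical order); mark gray on enter, black on exit:
J gray
  E gray
    A gray
      C gray
      C black
    A black
    E→C: C black — skip
    G gray
      B gray
        B→C: C black — skip
        F gray
          F→C: C black — skip
        F black
      B black
      G→C: C black — skip
      D gray
        D→C: C black — skip
        D→F: F black — skip
        D→J: J is gray → back edge
First back edge: D → J.

D->J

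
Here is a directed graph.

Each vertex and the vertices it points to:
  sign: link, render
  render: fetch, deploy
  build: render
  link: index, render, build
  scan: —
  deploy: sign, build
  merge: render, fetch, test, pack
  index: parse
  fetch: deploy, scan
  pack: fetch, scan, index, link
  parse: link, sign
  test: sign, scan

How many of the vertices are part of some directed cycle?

8

A vertex is on a directed cycle iff it belongs to a strongly connected component of size ≥ 2 (or has a self-loop).
The vertices on cycles are {link, sign, build, fetch, index, parse, deploy, render} — 8 in total.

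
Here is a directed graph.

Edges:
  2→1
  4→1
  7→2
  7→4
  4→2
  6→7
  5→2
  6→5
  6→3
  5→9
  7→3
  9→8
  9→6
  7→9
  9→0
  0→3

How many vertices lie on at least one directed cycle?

4

A vertex is on a directed cycle iff it belongs to a strongly connected component of size ≥ 2 (or has a self-loop).
The vertices on cycles are {5, 6, 7, 9} — 4 in total.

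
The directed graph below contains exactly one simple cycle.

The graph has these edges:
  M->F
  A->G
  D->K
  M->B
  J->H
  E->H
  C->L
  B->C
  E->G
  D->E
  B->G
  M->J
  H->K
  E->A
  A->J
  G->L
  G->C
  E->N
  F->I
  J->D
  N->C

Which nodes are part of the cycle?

DFS with gray/black marking from J:
J gray
  H gray
    K gray
    K black
  H black
  D gray
    E gray
      A gray
        A→J: J is gray → back edge
Back edge closes the cycle J → D → E → A → J; its vertices are {A, D, E, J}.

A, D, E, J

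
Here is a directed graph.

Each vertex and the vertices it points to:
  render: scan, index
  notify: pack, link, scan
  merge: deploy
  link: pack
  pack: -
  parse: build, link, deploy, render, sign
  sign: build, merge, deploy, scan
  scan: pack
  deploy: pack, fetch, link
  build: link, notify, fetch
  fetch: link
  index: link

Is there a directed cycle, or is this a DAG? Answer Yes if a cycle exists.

No

DFS with white/gray/black marking, starting from deploy:
deploy gray
  pack gray
  pack black
  fetch gray
    link gray
      link→pack: pack black — skip
    link black
  fetch black
  deploy→link: link black — skip
deploy black
render gray
  scan gray
    scan→pack: pack black — skip
  scan black
  index gray
    index→link: link black — skip
  index black
render black
notify gray
  notify→pack: pack black — skip
  notify→link: link black — skip
  notify→scan: scan black — skip
notify black
merge gray
  merge→deploy: deploy black — skip
merge black
parse gray
  build gray
    build→link: link black — skip
    build→notify: notify black — skip
    build→fetch: fetch black — skip
  build black
  parse→link: link black — skip
  parse→deploy: deploy black — skip
  parse→render: render black — skip
  sign gray
    sign→build: build black — skip
    sign→merge: merge black — skip
    sign→deploy: deploy black — skip
    sign→scan: scan black — skip
  sign black
parse black
Every edge goes to a white or black vertex — no back edge, so the graph is acyclic.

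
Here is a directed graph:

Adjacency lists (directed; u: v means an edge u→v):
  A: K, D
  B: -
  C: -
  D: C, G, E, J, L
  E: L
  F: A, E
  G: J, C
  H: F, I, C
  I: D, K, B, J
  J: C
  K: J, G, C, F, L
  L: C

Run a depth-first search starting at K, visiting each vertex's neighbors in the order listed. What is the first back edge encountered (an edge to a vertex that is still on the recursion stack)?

A→K

DFS from K (visiting each vertex's neighbors in the order listed); mark gray on enter, black on exit:
K gray
  J gray
    C gray
    C black
  J black
  G gray
    G→J: J black — skip
    G→C: C black — skip
  G black
  K→C: C black — skip
  F gray
    A gray
      A→K: K is gray → back edge
First back edge: A → K.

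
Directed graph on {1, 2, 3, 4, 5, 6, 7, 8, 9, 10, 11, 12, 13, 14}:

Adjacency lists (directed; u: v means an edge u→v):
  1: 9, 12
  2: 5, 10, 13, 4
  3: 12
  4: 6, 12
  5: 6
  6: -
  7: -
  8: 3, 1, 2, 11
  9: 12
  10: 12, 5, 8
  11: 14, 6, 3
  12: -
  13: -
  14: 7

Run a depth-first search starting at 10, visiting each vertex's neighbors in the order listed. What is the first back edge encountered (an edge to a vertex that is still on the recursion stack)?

2→10

DFS from 10 (visiting each vertex's neighbors in the order listed); mark gray on enter, black on exit:
10 gray
  12 gray
  12 black
  5 gray
    6 gray
    6 black
  5 black
  8 gray
    3 gray
      3→12: 12 black — skip
    3 black
    1 gray
      9 gray
        9→12: 12 black — skip
      9 black
      1→12: 12 black — skip
    1 black
    2 gray
      2→5: 5 black — skip
      2→10: 10 is gray → back edge
First back edge: 2 → 10.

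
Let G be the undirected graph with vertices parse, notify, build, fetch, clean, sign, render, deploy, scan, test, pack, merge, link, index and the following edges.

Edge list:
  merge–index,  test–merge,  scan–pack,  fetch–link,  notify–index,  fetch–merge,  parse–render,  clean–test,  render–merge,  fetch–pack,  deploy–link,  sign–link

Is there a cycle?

No

DFS, tracking each vertex's parent; an edge to a visited non-parent vertex closes a cycle.
Start from parse:
visit parse (parent –)
  visit render (parent parse)
    render–parse: parent, skip
    visit merge (parent render)
      merge–render: parent, skip
      visit index (parent merge)
        visit notify (parent index)
          notify–index: parent, skip
        index–merge: parent, skip
      visit test (parent merge)
        test–merge: parent, skip
        visit clean (parent test)
          clean–test: parent, skip
      visit fetch (parent merge)
        visit link (parent fetch)
          visit deploy (parent link)
            deploy–link: parent, skip
          link–fetch: parent, skip
          visit sign (parent link)
            sign–link: parent, skip
        visit pack (parent fetch)
          visit scan (parent pack)
            scan–pack: parent, skip
          pack–fetch: parent, skip
        fetch–merge: parent, skip
visit build (parent –)
No non-parent visited neighbor found — the graph is a forest.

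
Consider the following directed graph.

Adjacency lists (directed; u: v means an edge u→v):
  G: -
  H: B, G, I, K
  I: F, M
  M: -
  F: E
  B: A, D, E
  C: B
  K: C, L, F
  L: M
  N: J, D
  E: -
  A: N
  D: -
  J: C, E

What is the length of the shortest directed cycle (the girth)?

5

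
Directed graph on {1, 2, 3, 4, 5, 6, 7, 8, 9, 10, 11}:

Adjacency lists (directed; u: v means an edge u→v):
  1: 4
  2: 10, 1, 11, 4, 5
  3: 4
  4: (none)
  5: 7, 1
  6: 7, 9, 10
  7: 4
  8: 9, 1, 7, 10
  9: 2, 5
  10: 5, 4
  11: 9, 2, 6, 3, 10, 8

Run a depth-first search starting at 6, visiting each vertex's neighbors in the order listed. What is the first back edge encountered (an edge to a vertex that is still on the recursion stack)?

11->9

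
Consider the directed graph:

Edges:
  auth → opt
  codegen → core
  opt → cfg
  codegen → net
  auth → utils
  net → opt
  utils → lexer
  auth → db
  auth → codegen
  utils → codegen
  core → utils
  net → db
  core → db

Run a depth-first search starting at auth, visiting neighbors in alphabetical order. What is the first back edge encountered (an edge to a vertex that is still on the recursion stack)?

DFS from auth (visiting neighbors in alphabetical order); mark gray on enter, black on exit:
auth gray
  codegen gray
    core gray
      db gray
      db black
      utils gray
        utils→codegen: codegen is gray → back edge
First back edge: utils → codegen.

utils→codegen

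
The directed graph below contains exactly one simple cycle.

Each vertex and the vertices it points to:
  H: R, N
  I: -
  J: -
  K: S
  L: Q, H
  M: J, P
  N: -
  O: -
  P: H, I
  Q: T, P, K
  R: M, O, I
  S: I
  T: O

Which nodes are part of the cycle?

DFS with gray/black marking from H:
H gray
  R gray
    M gray
      J gray
      J black
      P gray
        P→H: H is gray → back edge
Back edge closes the cycle H → R → M → P → H; its vertices are {H, M, P, R}.

H, M, P, R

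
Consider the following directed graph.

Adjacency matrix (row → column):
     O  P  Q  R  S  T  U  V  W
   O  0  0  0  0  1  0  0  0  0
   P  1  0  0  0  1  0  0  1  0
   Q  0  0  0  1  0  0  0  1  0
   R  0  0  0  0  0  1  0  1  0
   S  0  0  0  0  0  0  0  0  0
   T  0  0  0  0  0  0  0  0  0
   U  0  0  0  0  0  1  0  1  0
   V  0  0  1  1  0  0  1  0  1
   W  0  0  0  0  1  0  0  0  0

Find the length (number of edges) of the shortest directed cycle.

For each vertex v, BFS finds the shortest path from v back to v.
The shortest such closed walk is V → Q → V, length 2.

2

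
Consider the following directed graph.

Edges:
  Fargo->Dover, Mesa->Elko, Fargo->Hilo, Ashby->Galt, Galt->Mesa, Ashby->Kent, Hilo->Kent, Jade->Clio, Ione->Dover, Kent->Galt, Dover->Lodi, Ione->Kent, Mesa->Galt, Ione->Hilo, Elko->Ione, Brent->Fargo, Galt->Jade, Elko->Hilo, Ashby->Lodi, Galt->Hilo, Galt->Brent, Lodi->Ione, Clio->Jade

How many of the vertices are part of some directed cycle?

12

A vertex is on a directed cycle iff it belongs to a strongly connected component of size ≥ 2 (or has a self-loop).
The vertices on cycles are {Clio, Elko, Galt, Hilo, Ione, Jade, Kent, Lodi, Mesa, Brent, Dover, Fargo} — 12 in total.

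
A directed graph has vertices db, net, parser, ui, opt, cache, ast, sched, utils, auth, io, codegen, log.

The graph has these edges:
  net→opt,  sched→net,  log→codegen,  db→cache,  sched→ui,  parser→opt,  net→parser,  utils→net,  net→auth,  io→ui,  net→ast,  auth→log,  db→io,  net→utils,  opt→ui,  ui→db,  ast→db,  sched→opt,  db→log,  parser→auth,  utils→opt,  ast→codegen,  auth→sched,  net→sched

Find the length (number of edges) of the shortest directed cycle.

2

For each vertex v, BFS finds the shortest path from v back to v.
The shortest such closed walk is utils → net → utils, length 2.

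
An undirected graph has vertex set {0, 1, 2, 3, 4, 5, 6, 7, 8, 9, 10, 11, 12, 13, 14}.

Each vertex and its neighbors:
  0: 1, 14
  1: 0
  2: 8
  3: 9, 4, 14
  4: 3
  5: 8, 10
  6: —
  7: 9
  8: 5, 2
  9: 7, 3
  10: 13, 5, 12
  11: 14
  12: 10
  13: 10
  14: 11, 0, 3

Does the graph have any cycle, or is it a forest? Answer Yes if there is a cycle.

No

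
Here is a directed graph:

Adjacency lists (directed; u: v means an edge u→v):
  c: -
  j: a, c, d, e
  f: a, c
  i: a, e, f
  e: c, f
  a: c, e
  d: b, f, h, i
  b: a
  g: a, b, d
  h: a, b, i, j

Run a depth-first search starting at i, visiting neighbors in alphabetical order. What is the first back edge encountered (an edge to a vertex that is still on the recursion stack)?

f→a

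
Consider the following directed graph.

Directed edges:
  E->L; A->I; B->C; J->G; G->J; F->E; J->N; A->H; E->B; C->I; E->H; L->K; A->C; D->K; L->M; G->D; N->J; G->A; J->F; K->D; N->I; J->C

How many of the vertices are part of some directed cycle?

A vertex is on a directed cycle iff it belongs to a strongly connected component of size ≥ 2 (or has a self-loop).
The vertices on cycles are {D, G, J, K, N} — 5 in total.

5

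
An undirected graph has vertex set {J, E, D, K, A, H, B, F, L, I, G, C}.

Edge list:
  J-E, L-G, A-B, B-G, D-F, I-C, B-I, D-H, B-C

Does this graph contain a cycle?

DFS, tracking each vertex's parent; an edge to a visited non-parent vertex closes a cycle.
Start from H:
visit H (parent –)
  visit D (parent H)
    visit F (parent D)
      F–D: parent, skip
    D–H: parent, skip
visit J (parent –)
  visit E (parent J)
    E–J: parent, skip
visit K (parent –)
visit A (parent –)
  visit B (parent A)
    B–A: parent, skip
    visit G (parent B)
      visit L (parent G)
        L–G: parent, skip
      G–B: parent, skip
    visit C (parent B)
      C–B: parent, skip
      visit I (parent C)
        I–C: parent, skip
        I–B: B visited and ≠ parent → cycle
Cycle: B – C – I – B.

Yes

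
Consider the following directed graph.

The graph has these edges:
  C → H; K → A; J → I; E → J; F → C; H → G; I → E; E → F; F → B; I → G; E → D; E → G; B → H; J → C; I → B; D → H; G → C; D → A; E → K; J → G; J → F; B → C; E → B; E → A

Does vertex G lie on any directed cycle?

Yes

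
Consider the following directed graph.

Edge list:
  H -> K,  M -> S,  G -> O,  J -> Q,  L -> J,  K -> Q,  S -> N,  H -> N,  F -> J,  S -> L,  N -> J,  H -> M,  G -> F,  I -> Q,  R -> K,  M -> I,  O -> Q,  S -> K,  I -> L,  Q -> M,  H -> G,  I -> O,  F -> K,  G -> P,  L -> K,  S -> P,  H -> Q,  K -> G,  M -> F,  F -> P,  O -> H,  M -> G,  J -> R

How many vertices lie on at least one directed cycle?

13

A vertex is on a directed cycle iff it belongs to a strongly connected component of size ≥ 2 (or has a self-loop).
The vertices on cycles are {F, G, H, I, J, K, L, M, N, O, Q, R, S} — 13 in total.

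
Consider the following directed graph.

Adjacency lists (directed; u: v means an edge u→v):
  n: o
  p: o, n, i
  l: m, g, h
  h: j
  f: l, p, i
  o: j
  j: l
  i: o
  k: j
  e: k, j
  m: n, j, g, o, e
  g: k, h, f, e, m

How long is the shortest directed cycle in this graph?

For each vertex v, BFS finds the shortest path from v back to v.
The shortest such closed walk is g → m → g, length 2.

2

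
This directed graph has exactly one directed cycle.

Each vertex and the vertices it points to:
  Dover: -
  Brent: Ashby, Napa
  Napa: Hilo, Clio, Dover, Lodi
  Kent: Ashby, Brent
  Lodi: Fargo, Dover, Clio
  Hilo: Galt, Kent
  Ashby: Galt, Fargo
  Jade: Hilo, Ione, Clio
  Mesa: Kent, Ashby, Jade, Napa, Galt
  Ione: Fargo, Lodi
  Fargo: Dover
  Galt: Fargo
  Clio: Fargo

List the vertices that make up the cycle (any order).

DFS with gray/black marking from Hilo:
Hilo gray
  Galt gray
    Fargo gray
      Dover gray
      Dover black
    Fargo black
  Galt black
  Kent gray
    Ashby gray
      Ashby→Galt: Galt black — skip
      Ashby→Fargo: Fargo black — skip
    Ashby black
    Brent gray
      Brent→Ashby: Ashby black — skip
      Napa gray
        Napa→Hilo: Hilo is gray → back edge
Back edge closes the cycle Hilo → Kent → Brent → Napa → Hilo; its vertices are {Hilo, Kent, Napa, Brent}.

Hilo, Kent, Napa, Brent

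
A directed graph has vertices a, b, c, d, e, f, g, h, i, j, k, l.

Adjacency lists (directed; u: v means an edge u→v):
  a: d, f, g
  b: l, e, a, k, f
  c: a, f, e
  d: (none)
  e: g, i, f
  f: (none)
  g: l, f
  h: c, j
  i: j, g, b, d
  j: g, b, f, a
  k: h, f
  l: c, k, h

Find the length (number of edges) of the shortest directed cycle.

3

For each vertex v, BFS finds the shortest path from v back to v.
The shortest such closed walk is i → b → e → i, length 3.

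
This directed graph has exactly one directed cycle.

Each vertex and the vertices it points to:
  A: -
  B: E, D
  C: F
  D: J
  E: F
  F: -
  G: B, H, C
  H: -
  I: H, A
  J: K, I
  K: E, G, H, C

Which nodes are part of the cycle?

DFS with gray/black marking from J:
J gray
  K gray
    E gray
      F gray
      F black
    E black
    G gray
      B gray
        B→E: E black — skip
        D gray
          D→J: J is gray → back edge
Back edge closes the cycle J → K → G → B → D → J; its vertices are {B, D, G, J, K}.

B, D, G, J, K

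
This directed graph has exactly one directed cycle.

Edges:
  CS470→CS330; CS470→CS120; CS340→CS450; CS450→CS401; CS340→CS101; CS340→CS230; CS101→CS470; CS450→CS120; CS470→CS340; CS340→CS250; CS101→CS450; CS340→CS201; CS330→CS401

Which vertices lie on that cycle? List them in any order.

DFS with gray/black marking from CS470:
CS470 gray
  CS330 gray
    CS401 gray
    CS401 black
  CS330 black
  CS340 gray
    CS450 gray
      CS450→CS401: CS401 black — skip
      CS120 gray
      CS120 black
    CS450 black
    CS101 gray
      CS101→CS470: CS470 is gray → back edge
Back edge closes the cycle CS470 → CS340 → CS101 → CS470; its vertices are {CS101, CS340, CS470}.

CS101, CS340, CS470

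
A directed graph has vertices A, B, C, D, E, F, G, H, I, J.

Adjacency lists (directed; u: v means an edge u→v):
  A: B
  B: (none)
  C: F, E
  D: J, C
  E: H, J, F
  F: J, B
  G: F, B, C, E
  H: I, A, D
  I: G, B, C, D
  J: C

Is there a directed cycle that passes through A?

A lies on a cycle iff there is a path from A back to itself.
Exploring from A, it never reaches itself; equivalently, its strongly connected component is a singleton.

No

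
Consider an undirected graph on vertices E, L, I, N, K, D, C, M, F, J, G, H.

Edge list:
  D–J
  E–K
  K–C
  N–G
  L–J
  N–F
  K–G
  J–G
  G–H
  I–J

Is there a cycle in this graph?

No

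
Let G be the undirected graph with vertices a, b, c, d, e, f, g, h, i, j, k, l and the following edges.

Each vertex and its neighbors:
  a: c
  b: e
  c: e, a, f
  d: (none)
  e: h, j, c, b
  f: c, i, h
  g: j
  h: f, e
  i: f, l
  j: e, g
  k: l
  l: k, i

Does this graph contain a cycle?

Yes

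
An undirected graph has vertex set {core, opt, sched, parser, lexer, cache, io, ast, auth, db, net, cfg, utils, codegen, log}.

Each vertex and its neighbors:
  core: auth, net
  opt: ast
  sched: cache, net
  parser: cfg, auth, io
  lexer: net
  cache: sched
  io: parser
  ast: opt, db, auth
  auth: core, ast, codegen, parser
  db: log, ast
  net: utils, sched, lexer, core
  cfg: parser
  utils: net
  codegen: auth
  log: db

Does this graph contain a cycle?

DFS, tracking each vertex's parent; an edge to a visited non-parent vertex closes a cycle.
Start from net:
visit net (parent –)
  visit utils (parent net)
    utils–net: parent, skip
  visit sched (parent net)
    visit cache (parent sched)
      cache–sched: parent, skip
    sched–net: parent, skip
  visit lexer (parent net)
    lexer–net: parent, skip
  visit core (parent net)
    visit auth (parent core)
      auth–core: parent, skip
      visit ast (parent auth)
        visit opt (parent ast)
          opt–ast: parent, skip
        visit db (parent ast)
          visit log (parent db)
            log–db: parent, skip
          db–ast: parent, skip
        ast–auth: parent, skip
      visit codegen (parent auth)
        codegen–auth: parent, skip
      visit parser (parent auth)
        visit cfg (parent parser)
          cfg–parser: parent, skip
        parser–auth: parent, skip
        visit io (parent parser)
          io–parser: parent, skip
    core–net: parent, skip
No non-parent visited neighbor found — the graph is a forest.

No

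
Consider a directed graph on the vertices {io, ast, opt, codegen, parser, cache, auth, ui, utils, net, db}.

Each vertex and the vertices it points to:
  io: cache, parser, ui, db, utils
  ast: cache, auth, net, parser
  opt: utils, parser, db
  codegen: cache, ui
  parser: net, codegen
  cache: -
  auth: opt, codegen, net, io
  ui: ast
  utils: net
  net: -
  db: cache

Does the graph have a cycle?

Yes

DFS with white/gray/black marking, starting from utils:
utils gray
  net gray
  net black
utils black
io gray
  cache gray
  cache black
  parser gray
    parser→net: net black — skip
    codegen gray
      codegen→cache: cache black — skip
      ui gray
        ast gray
          ast→cache: cache black — skip
          auth gray
            opt gray
              opt→utils: utils black — skip
              opt→parser: parser is gray → back edge
Back edge found, so a cycle exists: parser → codegen → ui → ast → auth → opt → parser.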